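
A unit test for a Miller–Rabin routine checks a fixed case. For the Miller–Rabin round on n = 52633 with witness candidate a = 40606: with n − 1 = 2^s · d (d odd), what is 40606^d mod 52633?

52632

n − 1 = 52632 = 2^3 · 6579, so s = 3 and d = 6579.
Repeated squaring mod 52633: 40606^1 ≡ 40606, 40606^2 ≡ 13245, 40606^4 ≡ 4236, 40606^8 ≡ 48476, 40606^16 ≡ 17025, 40606^32 ≡ 694, 40606^64 ≡ 7939, 40606^128 ≡ 26020, 40606^256 ≡ 22121, 40606^512 ≡ 9640, 40606^1024 ≡ 32355, 40606^2048 ≡ 28288, 40606^4096 ≡ 31445.
6579 = 4096 + 2048 + 256 + 128 + 32 + 16 + 2 + 1, so 40606^6579 ≡ 31445·28288·22121·26020·694·17025·13245·40606 ≡ 52632 (mod 52633).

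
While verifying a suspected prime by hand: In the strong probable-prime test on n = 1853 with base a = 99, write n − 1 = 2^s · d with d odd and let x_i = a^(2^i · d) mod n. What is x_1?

1396

n − 1 = 1852 = 2^2 · 463, so s = 2 and d = 463.
x_0 = 99^463 mod 1853 = 1796.
x_1 = 1796^2 mod 1853 = 1396.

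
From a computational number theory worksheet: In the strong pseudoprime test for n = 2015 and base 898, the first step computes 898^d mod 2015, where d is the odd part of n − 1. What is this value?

n − 1 = 2014 = 2^1 · 1007, so s = 1 and d = 1007.
898^1007 mod 2015 = 92.

92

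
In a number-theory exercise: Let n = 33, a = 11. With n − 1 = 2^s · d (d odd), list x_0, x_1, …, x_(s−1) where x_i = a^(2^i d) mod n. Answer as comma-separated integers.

11, 22, 22, 22, 22

n − 1 = 32 = 2^5 · 1, so s = 5 and d = 1.
x_0 = 11^1 mod 33 = 11.
x_1 = 11^2 mod 33 = 22.
x_2 = 22^2 mod 33 = 22.
x_3 = 22^2 mod 33 = 22.
x_4 = 22^2 mod 33 = 22.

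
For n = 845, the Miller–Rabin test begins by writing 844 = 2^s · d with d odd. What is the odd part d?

211

Halving: 844 → 422 → 211; 211 is odd.
So 844 = 2^2 · 211.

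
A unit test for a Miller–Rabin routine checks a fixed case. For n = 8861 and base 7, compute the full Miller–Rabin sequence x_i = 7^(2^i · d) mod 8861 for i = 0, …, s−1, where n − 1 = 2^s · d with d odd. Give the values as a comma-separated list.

n − 1 = 8860 = 2^2 · 2215, so s = 2 and d = 2215.
x_0 = 7^2215 mod 8861 = 1791.
x_1 = 1791^2 mod 8861 = 8860.

1791, 8860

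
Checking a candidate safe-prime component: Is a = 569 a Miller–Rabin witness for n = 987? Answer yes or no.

n − 1 = 986 = 2^1 · 493, so s = 1 and d = 493.
x_0 = 569^493 mod 987 = 317.
x_0 ∉ {1, 986} and s = 1, so 569 is a Miller–Rabin witness and 987 is composite.

yes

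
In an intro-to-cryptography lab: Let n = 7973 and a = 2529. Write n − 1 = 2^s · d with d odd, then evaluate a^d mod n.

6694

n − 1 = 7972 = 2^2 · 1993, so s = 2 and d = 1993.
By repeated squaring, 2529^1993 ≡ 6694 (mod 7973).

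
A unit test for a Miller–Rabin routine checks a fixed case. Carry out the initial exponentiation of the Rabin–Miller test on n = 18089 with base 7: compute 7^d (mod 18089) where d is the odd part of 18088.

18088

n − 1 = 18088 = 2^3 · 2261, so s = 3 and d = 2261.
7^2261 mod 18089 = 18088.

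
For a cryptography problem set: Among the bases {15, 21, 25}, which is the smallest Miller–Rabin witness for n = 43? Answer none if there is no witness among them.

n − 1 = 42 = 2^1 · 21, so s = 1 and d = 21.
Base 15: x_0 = 15^21 mod 43 = 1. x_0 = 1, so 15 is not a witness.
Base 21: x_0 = 21^21 mod 43 = 1. x_0 = 1, so 21 is not a witness.
Base 25: x_0 = 25^21 mod 43 = 1. x_0 = 1, so 25 is not a witness.
No listed base is a witness for 43.

none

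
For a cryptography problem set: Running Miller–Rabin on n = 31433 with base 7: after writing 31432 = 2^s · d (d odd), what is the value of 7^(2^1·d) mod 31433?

7002

n − 1 = 31432 = 2^3 · 3929, so s = 3 and d = 3929.
x_0 = 7^3929 mod 31433 = 26224.
x_1 = 26224^2 mod 31433 = 7002.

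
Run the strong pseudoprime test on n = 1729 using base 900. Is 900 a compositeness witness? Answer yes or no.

no

n − 1 = 1728 = 2^6 · 27, so s = 6 and d = 27.
Repeated squaring mod 1729: 900^1 ≡ 900, 900^2 ≡ 828, 900^4 ≡ 900, 900^8 ≡ 828, 900^16 ≡ 900.
27 = 16 + 8 + 2 + 1, so 900^27 ≡ 900·828·828·900 ≡ 1 (mod 1729).
x_0 = 900^27 mod 1729 = 1.
x_0 = 1, so 900 is not a witness.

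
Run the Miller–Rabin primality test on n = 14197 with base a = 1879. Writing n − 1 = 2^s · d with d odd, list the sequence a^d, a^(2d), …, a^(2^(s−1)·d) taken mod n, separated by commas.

n − 1 = 14196 = 2^2 · 3549, so s = 2 and d = 3549.
x_0 = 1879^3549 mod 14197 = 1.
x_1 = 1^2 mod 14197 = 1.

1, 1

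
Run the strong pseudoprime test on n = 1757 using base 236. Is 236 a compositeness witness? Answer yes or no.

yes

n − 1 = 1756 = 2^2 · 439, so s = 2 and d = 439.
x_0 = 236^439 mod 1757 = 670.
x_0 is neither 1 nor 1756, so continue squaring.
x_1 = 670^2 mod 1757 = 865.
Reached i = s−1 = 1 without hitting −1: 236 is a Miller–Rabin witness and 1757 is composite.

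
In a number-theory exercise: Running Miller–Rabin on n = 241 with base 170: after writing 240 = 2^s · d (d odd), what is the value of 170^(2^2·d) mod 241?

64

n − 1 = 240 = 2^4 · 15, so s = 4 and d = 15.
x_0 = 170^15 mod 241 = 165.
x_1 = 165^2 mod 241 = 233.
x_2 = 233^2 mod 241 = 64.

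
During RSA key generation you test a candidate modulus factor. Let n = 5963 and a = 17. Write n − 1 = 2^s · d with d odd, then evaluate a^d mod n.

1369

n − 1 = 5962 = 2^1 · 2981, so s = 1 and d = 2981.
17^2981 mod 5963 = 1369.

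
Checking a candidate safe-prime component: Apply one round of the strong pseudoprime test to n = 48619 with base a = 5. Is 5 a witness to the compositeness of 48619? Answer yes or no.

no

n − 1 = 48618 = 2^1 · 24309, so s = 1 and d = 24309.
x_0 = 5^24309 mod 48619 = 1.
x_0 = 1, so 5 is not a witness.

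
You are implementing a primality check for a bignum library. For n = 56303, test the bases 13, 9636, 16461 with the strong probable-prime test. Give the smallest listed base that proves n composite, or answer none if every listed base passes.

n − 1 = 56302 = 2^1 · 28151, so s = 1 and d = 28151.
Base 13: x_0 = 13^28151 mod 56303 = 39026. x_0 ∉ {1, 56302} and s = 1, so 13 is a Miller–Rabin witness and 56303 is composite.
Base 9636: x_0 = 9636^28151 mod 56303 = 29428. x_0 ∉ {1, 56302} and s = 1, so 9636 is a Miller–Rabin witness and 56303 is composite.
Base 16461: x_0 = 16461^28151 mod 56303 = 39763. x_0 ∉ {1, 56302} and s = 1, so 16461 is a Miller–Rabin witness and 56303 is composite.
The smallest witness among the given bases is 13.

13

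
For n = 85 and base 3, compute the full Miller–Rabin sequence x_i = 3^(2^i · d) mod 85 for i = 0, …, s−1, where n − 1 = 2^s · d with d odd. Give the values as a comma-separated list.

73, 59

n − 1 = 84 = 2^2 · 21, so s = 2 and d = 21.
x_0 = 3^21 mod 85 = 73.
x_1 = 73^2 mod 85 = 59.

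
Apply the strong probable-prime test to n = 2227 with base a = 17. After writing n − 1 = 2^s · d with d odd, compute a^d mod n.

1598

n − 1 = 2226 = 2^1 · 1113, so s = 1 and d = 1113.
17^1113 mod 2227 = 1598.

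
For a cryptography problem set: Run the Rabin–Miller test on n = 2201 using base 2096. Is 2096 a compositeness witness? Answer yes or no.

n − 1 = 2200 = 2^3 · 275, so s = 3 and d = 275.
x_0 = 2096^275 mod 2201 = 1369.
x_0 is neither 1 nor 2200, so continue squaring.
x_1 = 1369^2 mod 2201 = 1110.
x_2 = 1110^2 mod 2201 = 1741.
Reached i = s−1 = 2 without hitting −1: 2096 is a Miller–Rabin witness and 2201 is composite.

yes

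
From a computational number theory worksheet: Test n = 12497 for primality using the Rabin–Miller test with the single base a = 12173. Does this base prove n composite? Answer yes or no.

no

n − 1 = 12496 = 2^4 · 781, so s = 4 and d = 781.
x_0 = 12173^781 mod 12497 = 8532.
x_0 is neither 1 nor 12496, so continue squaring.
x_1 = 8532^2 mod 12497 = 12496.
x_1 ≡ −1, so 12173 is not a witness.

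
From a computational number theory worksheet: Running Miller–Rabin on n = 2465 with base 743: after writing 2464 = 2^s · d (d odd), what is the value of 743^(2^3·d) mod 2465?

n − 1 = 2464 = 2^5 · 77, so s = 5 and d = 77.
x_0 = 743^77 mod 2465 = 1578.
x_1 = 1578^2 mod 2465 = 434.
x_2 = 434^2 mod 2465 = 1016.
x_3 = 1016^2 mod 2465 = 1886.

1886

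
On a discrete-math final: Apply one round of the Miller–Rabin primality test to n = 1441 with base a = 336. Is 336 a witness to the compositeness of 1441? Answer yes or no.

n − 1 = 1440 = 2^5 · 45, so s = 5 and d = 45.
x_0 = 336^45 mod 1441 = 230.
x_0 is neither 1 nor 1440, so continue squaring.
x_1 = 230^2 mod 1441 = 1024.
x_2 = 1024^2 mod 1441 = 969.
x_3 = 969^2 mod 1441 = 870.
x_4 = 870^2 mod 1441 = 375.
Reached i = s−1 = 4 without hitting −1: 336 is a Miller–Rabin witness and 1441 is composite.

yes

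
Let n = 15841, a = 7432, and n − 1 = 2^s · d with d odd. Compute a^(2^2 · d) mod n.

n − 1 = 15840 = 2^5 · 495, so s = 5 and d = 495.
x_0 = 7432^495 mod 15841 = 10198.
x_1 = 10198^2 mod 15841 = 3039.
x_2 = 3039^2 mod 15841 = 218.

218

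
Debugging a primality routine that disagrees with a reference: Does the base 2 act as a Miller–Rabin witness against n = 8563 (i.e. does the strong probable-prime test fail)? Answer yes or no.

n − 1 = 8562 = 2^1 · 4281, so s = 1 and d = 4281.
x_0 = 2^4281 mod 8563 = 8562.
x_0 = 8562 ≡ −1, so 2 is not a witness.

no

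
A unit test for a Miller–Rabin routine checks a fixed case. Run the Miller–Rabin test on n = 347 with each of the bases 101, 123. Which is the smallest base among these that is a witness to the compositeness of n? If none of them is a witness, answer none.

none

n − 1 = 346 = 2^1 · 173, so s = 1 and d = 173.
Base 101: x_0 = 101^173 mod 347 = 346. x_0 = 346 ≡ −1, so 101 is not a witness.
Base 123: x_0 = 123^173 mod 347 = 346. x_0 = 346 ≡ −1, so 123 is not a witness.
No listed base is a witness for 347.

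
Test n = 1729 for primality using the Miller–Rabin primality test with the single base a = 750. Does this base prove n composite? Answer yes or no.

n − 1 = 1728 = 2^6 · 27, so s = 6 and d = 27.
x_0 = 750^27 mod 1729 = 1.
x_0 = 1, so 750 is not a witness.

no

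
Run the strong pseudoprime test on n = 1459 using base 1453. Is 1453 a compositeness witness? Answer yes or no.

n − 1 = 1458 = 2^1 · 729, so s = 1 and d = 729.
x_0 = 1453^729 mod 1459 = 1458.
x_0 = 1458 ≡ −1, so 1453 is not a witness.

no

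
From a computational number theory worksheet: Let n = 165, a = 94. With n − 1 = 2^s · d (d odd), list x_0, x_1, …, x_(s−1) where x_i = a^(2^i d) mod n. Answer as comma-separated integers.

94, 91

n − 1 = 164 = 2^2 · 41, so s = 2 and d = 41.
x_0 = 94^41 mod 165 = 94.
x_1 = 94^2 mod 165 = 91.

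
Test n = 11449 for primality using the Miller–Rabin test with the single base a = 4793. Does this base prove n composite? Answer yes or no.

yes

n − 1 = 11448 = 2^3 · 1431, so s = 3 and d = 1431.
x_0 = 4793^1431 mod 11449 = 8561.
x_0 is neither 1 nor 11448, so continue squaring.
x_1 = 8561^2 mod 11449 = 5672.
x_2 = 5672^2 mod 11449 = 11343.
Reached i = s−1 = 2 without hitting −1: 4793 is a Miller–Rabin witness and 11449 is composite.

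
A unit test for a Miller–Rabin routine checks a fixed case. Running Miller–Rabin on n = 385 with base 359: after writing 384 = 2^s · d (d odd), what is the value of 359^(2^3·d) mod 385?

36

n − 1 = 384 = 2^7 · 3, so s = 7 and d = 3.
x_0 = 359^3 mod 385 = 134.
x_1 = 134^2 mod 385 = 246.
x_2 = 246^2 mod 385 = 71.
x_3 = 71^2 mod 385 = 36.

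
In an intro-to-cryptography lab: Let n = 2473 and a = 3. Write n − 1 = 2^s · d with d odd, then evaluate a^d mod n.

n − 1 = 2472 = 2^3 · 309, so s = 3 and d = 309.
Repeated squaring mod 2473: 3^1 ≡ 3, 3^2 ≡ 9, 3^4 ≡ 81, 3^8 ≡ 1615, 3^16 ≡ 1683, 3^32 ≡ 904, 3^64 ≡ 1126, 3^128 ≡ 1700, 3^256 ≡ 1536.
309 = 256 + 32 + 16 + 4 + 1, so 3^309 ≡ 1536·904·1683·81·3 ≡ 2472 (mod 2473).

2472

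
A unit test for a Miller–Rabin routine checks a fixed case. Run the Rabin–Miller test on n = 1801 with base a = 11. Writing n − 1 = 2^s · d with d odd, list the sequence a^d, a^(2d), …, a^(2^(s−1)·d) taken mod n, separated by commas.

524, 824, 1800

n − 1 = 1800 = 2^3 · 225, so s = 3 and d = 225.
x_0 = 11^225 mod 1801 = 524.
x_1 = 524^2 mod 1801 = 824.
x_2 = 824^2 mod 1801 = 1800.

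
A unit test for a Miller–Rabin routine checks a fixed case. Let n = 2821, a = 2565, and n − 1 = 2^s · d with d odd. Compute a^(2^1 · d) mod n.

n − 1 = 2820 = 2^2 · 705, so s = 2 and d = 705.
Repeated squaring mod 2821: 2565^1 ≡ 2565, 2565^2 ≡ 653, 2565^4 ≡ 438, 2565^8 ≡ 16, 2565^16 ≡ 256, 2565^32 ≡ 653, 2565^64 ≡ 438, 2565^128 ≡ 16, 2565^256 ≡ 256, 2565^512 ≡ 653.
705 = 512 + 128 + 64 + 1, so 2565^705 ≡ 653·16·438·2565 ≡ 2820 (mod 2821).
x_0 = 2820.
x_1 = 2820^2 mod 2821 = 1.

1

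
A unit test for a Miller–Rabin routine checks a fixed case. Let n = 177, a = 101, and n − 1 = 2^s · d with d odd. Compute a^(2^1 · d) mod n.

n − 1 = 176 = 2^4 · 11, so s = 4 and d = 11.
Repeated squaring mod 177: 101^1 ≡ 101, 101^2 ≡ 112, 101^4 ≡ 154, 101^8 ≡ 175.
11 = 8 + 2 + 1, so 101^11 ≡ 175·112·101 ≡ 32 (mod 177).
x_0 = 32.
x_1 = 32^2 mod 177 = 139.

139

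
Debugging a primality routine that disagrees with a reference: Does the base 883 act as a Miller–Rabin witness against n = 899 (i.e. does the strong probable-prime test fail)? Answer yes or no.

n − 1 = 898 = 2^1 · 449, so s = 1 and d = 449.
By repeated squaring, 883^449 ≡ 680 (mod 899).
x_0 = 883^449 mod 899 = 680.
x_0 ∉ {1, 898} and s = 1, so 883 is a Miller–Rabin witness and 899 is composite.

yes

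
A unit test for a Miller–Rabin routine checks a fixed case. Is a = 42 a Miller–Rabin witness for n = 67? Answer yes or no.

no

n − 1 = 66 = 2^1 · 33, so s = 1 and d = 33.
x_0 = 42^33 mod 67 = 66.
x_0 = 66 ≡ −1, so 42 is not a witness.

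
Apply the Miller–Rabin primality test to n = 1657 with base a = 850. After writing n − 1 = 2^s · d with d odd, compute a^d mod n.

1

n − 1 = 1656 = 2^3 · 207, so s = 3 and d = 207.
850^207 mod 1657 = 1.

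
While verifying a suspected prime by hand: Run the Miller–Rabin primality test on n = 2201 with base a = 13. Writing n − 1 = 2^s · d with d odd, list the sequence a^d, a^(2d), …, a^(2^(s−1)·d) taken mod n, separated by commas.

n − 1 = 2200 = 2^3 · 275, so s = 3 and d = 275.
x_0 = 13^275 mod 2201 = 378.
x_1 = 378^2 mod 2201 = 2020.
x_2 = 2020^2 mod 2201 = 1947.

378, 2020, 1947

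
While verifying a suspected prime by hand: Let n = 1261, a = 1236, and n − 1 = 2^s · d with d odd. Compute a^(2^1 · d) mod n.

937

n − 1 = 1260 = 2^2 · 315, so s = 2 and d = 315.
x_0 = 1236^315 mod 1261 = 105.
x_1 = 105^2 mod 1261 = 937.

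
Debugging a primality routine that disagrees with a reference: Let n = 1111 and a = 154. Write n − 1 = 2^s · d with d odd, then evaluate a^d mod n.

1067

n − 1 = 1110 = 2^1 · 555, so s = 1 and d = 555.
By repeated squaring, 154^555 ≡ 1067 (mod 1111).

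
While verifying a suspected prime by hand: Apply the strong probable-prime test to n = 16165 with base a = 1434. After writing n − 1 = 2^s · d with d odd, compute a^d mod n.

n − 1 = 16164 = 2^2 · 4041, so s = 2 and d = 4041.
1434^4041 mod 16165 = 6869.

6869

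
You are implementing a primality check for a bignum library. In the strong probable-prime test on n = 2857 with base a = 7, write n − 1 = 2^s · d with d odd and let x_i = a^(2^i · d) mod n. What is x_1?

2856

n − 1 = 2856 = 2^3 · 357, so s = 3 and d = 357.
Repeated squaring mod 2857: 7^1 ≡ 7, 7^2 ≡ 49, 7^4 ≡ 2401, 7^8 ≡ 2232, 7^16 ≡ 2073, 7^32 ≡ 401, 7^64 ≡ 809, 7^128 ≡ 228, 7^256 ≡ 558.
357 = 256 + 64 + 32 + 4 + 1, so 7^357 ≡ 558·809·401·2401·7 ≡ 1961 (mod 2857).
x_0 = 1961.
x_1 = 1961^2 mod 2857 = 2856.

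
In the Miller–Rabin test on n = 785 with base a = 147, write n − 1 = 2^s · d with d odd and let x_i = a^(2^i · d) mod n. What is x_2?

461

n − 1 = 784 = 2^4 · 49, so s = 4 and d = 49.
By repeated squaring, 147^49 ≡ 552 (mod 785).
x_0 = 552.
x_1 = 552^2 mod 785 = 124.
x_2 = 124^2 mod 785 = 461.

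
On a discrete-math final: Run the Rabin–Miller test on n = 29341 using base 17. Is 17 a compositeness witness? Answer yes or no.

n − 1 = 29340 = 2^2 · 7335, so s = 2 and d = 7335.
x_0 = 17^7335 mod 29341 = 23230.
x_0 is neither 1 nor 29340, so continue squaring.
x_1 = 23230^2 mod 29341 = 22569.
Reached i = s−1 = 1 without hitting −1: 17 is a Miller–Rabin witness and 29341 is composite.

yes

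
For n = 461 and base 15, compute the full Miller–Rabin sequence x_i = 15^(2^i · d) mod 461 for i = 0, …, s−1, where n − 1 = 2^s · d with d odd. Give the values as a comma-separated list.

n − 1 = 460 = 2^2 · 115, so s = 2 and d = 115.
x_0 = 15^115 mod 461 = 413.
x_1 = 413^2 mod 461 = 460.

413, 460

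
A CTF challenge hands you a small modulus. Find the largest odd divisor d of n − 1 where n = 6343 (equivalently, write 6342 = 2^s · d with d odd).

3171

Halving: 6342 → 3171; 3171 is odd.
So 6342 = 2^1 · 3171.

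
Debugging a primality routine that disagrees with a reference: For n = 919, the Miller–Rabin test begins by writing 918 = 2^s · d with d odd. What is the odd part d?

Halving: 918 → 459; 459 is odd.
So 918 = 2^1 · 459.

459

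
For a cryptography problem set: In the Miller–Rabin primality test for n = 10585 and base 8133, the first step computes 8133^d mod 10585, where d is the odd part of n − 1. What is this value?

9772

n − 1 = 10584 = 2^3 · 1323, so s = 3 and d = 1323.
8133^1323 mod 10585 = 9772.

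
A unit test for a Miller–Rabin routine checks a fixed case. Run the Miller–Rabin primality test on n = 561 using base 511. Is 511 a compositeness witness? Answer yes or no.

no

n − 1 = 560 = 2^4 · 35, so s = 4 and d = 35.
Repeated squaring mod 561: 511^1 ≡ 511, 511^2 ≡ 256, 511^4 ≡ 460, 511^8 ≡ 103, 511^16 ≡ 511, 511^32 ≡ 256.
35 = 32 + 2 + 1, so 511^35 ≡ 256·256·511 ≡ 1 (mod 561).
x_0 = 511^35 mod 561 = 1.
x_0 = 1, so 511 is not a witness.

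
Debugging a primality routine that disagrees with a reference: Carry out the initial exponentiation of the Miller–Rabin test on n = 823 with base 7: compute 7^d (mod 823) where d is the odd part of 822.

822

n − 1 = 822 = 2^1 · 411, so s = 1 and d = 411.
Repeated squaring mod 823: 7^1 ≡ 7, 7^2 ≡ 49, 7^4 ≡ 755, 7^8 ≡ 509, 7^16 ≡ 659, 7^32 ≡ 560, 7^64 ≡ 37, 7^128 ≡ 546, 7^256 ≡ 190.
411 = 256 + 128 + 16 + 8 + 2 + 1, so 7^411 ≡ 190·546·659·509·49·7 ≡ 822 (mod 823).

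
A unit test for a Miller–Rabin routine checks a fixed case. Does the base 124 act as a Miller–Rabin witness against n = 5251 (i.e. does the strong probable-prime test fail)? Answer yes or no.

n − 1 = 5250 = 2^1 · 2625, so s = 1 and d = 2625.
By repeated squaring, 124^2625 ≡ 5175 (mod 5251).
x_0 = 124^2625 mod 5251 = 5175.
x_0 ∉ {1, 5250} and s = 1, so 124 is a Miller–Rabin witness and 5251 is composite.

yes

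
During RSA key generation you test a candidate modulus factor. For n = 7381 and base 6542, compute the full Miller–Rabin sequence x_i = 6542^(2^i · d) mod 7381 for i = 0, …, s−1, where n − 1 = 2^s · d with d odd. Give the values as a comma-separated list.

n − 1 = 7380 = 2^2 · 1845, so s = 2 and d = 1845.
x_0 = 6542^1845 mod 7381 = 5796.
x_1 = 5796^2 mod 7381 = 2685.

5796, 2685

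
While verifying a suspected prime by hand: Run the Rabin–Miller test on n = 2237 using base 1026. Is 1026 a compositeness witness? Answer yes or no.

n − 1 = 2236 = 2^2 · 559, so s = 2 and d = 559.
Repeated squaring mod 2237: 1026^1 ≡ 1026, 1026^2 ≡ 1286, 1026^4 ≡ 653, 1026^8 ≡ 1379, 1026^16 ≡ 191, 1026^32 ≡ 689, 1026^64 ≡ 477, 1026^128 ≡ 1592, 1026^256 ≡ 2180, 1026^512 ≡ 1012.
559 = 512 + 32 + 8 + 4 + 2 + 1, so 1026^559 ≡ 1012·689·1379·653·1286·1026 ≡ 1021 (mod 2237).
x_0 = 1026^559 mod 2237 = 1021.
x_0 is neither 1 nor 2236, so continue squaring.
x_1 = 1021^2 mod 2237 = 2236.
x_1 ≡ −1, so 1026 is not a witness.

no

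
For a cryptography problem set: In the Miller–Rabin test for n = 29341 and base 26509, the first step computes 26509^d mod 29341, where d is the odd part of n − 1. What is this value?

7431

n − 1 = 29340 = 2^2 · 7335, so s = 2 and d = 7335.
26509^7335 mod 29341 = 7431.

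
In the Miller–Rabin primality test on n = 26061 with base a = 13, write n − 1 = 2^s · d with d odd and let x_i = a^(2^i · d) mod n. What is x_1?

21589

n − 1 = 26060 = 2^2 · 6515, so s = 2 and d = 6515.
By repeated squaring, 13^6515 ≡ 17548 (mod 26061).
x_0 = 17548.
x_1 = 17548^2 mod 26061 = 21589.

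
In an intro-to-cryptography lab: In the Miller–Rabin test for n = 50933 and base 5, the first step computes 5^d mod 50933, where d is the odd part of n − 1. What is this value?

44273

n − 1 = 50932 = 2^2 · 12733, so s = 2 and d = 12733.
5^12733 mod 50933 = 44273.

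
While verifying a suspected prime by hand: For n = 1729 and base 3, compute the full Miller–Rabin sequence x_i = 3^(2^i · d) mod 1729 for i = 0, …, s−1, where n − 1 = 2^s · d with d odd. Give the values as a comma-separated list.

664, 1, 1, 1, 1, 1

n − 1 = 1728 = 2^6 · 27, so s = 6 and d = 27.
x_0 = 3^27 mod 1729 = 664.
x_1 = 664^2 mod 1729 = 1.
x_2 = 1^2 mod 1729 = 1.
x_3 = 1^2 mod 1729 = 1.
x_4 = 1^2 mod 1729 = 1.
x_5 = 1^2 mod 1729 = 1.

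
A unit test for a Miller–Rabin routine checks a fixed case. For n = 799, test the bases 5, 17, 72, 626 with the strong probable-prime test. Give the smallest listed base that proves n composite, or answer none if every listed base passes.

n − 1 = 798 = 2^1 · 399, so s = 1 and d = 399.
Base 5: x_0 = 5^399 mod 799 = 415. x_0 ∉ {1, 798} and s = 1, so 5 is a Miller–Rabin witness and 799 is composite.
Base 17: x_0 = 17^399 mod 799 = 51. x_0 ∉ {1, 798} and s = 1, so 17 is a Miller–Rabin witness and 799 is composite.
Base 72: x_0 = 72^399 mod 799 = 64. x_0 ∉ {1, 798} and s = 1, so 72 is a Miller–Rabin witness and 799 is composite.
Base 626: x_0 = 626^399 mod 799 = 11. x_0 ∉ {1, 798} and s = 1, so 626 is a Miller–Rabin witness and 799 is composite.
The smallest witness among the given bases is 5.

5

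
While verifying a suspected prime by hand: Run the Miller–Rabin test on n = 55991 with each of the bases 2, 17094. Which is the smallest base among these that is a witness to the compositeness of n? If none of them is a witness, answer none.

2

n − 1 = 55990 = 2^1 · 27995, so s = 1 and d = 27995.
Base 2: x_0 = 2^27995 mod 55991 = 55439. x_0 ∉ {1, 55990} and s = 1, so 2 is a Miller–Rabin witness and 55991 is composite.
Base 17094: x_0 = 17094^27995 mod 55991 = 25648. x_0 ∉ {1, 55990} and s = 1, so 17094 is a Miller–Rabin witness and 55991 is composite.
The smallest witness among the given bases is 2.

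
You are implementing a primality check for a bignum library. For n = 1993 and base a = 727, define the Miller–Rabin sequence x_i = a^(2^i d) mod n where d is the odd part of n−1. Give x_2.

1992

n − 1 = 1992 = 2^3 · 249, so s = 3 and d = 249.
x_0 = 727^249 mod 1993 = 1033.
x_1 = 1033^2 mod 1993 = 834.
x_2 = 834^2 mod 1993 = 1992.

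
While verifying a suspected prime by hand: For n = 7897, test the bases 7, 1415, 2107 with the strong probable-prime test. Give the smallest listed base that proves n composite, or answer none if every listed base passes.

n − 1 = 7896 = 2^3 · 987, so s = 3 and d = 987.
Base 7: x_0 = 7^987 mod 7897 = 2794. x_0 is neither 1 nor 7896, so continue squaring. x_1 = 2794^2 mod 7897 = 4200. x_2 = 4200^2 mod 7897 = 5999. Reached i = s−1 = 2 without hitting −1: 7 is a Miller–Rabin witness and 7897 is composite.
Base 1415: x_0 = 1415^987 mod 7897 = 679. x_0 is neither 1 nor 7896, so continue squaring. x_1 = 679^2 mod 7897 = 3015. x_2 = 3015^2 mod 7897 = 778. Reached i = s−1 = 2 without hitting −1: 1415 is a Miller–Rabin witness and 7897 is composite.
Base 2107: x_0 = 2107^987 mod 7897 = 1806. x_0 is neither 1 nor 7896, so continue squaring. x_1 = 1806^2 mod 7897 = 175. x_2 = 175^2 mod 7897 = 6934. Reached i = s−1 = 2 without hitting −1: 2107 is a Miller–Rabin witness and 7897 is composite.
The smallest witness among the given bases is 7.

7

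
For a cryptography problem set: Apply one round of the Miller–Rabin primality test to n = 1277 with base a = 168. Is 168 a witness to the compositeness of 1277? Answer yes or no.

n − 1 = 1276 = 2^2 · 319, so s = 2 and d = 319.
x_0 = 168^319 mod 1277 = 113.
x_0 is neither 1 nor 1276, so continue squaring.
x_1 = 113^2 mod 1277 = 1276.
x_1 ≡ −1, so 168 is not a witness.

no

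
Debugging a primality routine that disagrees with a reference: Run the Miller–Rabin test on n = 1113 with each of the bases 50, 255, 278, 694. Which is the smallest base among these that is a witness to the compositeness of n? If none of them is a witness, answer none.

50

n − 1 = 1112 = 2^3 · 139, so s = 3 and d = 139.
Base 50: x_0 = 50^139 mod 1113 = 974. x_0 is neither 1 nor 1112, so continue squaring. x_1 = 974^2 mod 1113 = 400. x_2 = 400^2 mod 1113 = 841. Reached i = s−1 = 2 without hitting −1: 50 is a Miller–Rabin witness and 1113 is composite.
Base 255: x_0 = 255^139 mod 1113 = 1032. x_0 is neither 1 nor 1112, so continue squaring. x_1 = 1032^2 mod 1113 = 996. x_2 = 996^2 mod 1113 = 333. Reached i = s−1 = 2 without hitting −1: 255 is a Miller–Rabin witness and 1113 is composite.
Base 278: x_0 = 278^139 mod 1113 = 362. x_0 is neither 1 nor 1112, so continue squaring. x_1 = 362^2 mod 1113 = 823. x_2 = 823^2 mod 1113 = 625. Reached i = s−1 = 2 without hitting −1: 278 is a Miller–Rabin witness and 1113 is composite.
Base 694: x_0 = 694^139 mod 1113 = 190. x_0 is neither 1 nor 1112, so continue squaring. x_1 = 190^2 mod 1113 = 484. x_2 = 484^2 mod 1113 = 526. Reached i = s−1 = 2 without hitting −1: 694 is a Miller–Rabin witness and 1113 is composite.
The smallest witness among the given bases is 50.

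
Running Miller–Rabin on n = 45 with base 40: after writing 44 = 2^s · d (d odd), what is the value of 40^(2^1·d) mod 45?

40

n − 1 = 44 = 2^2 · 11, so s = 2 and d = 11.
x_0 = 40^11 mod 45 = 25.
x_1 = 25^2 mod 45 = 40.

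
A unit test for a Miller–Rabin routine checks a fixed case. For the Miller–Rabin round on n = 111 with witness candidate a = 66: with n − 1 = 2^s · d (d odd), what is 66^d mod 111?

45

n − 1 = 110 = 2^1 · 55, so s = 1 and d = 55.
66^55 mod 111 = 45.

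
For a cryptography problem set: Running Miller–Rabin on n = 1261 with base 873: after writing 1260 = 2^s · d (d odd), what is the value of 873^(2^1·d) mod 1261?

n − 1 = 1260 = 2^2 · 315, so s = 2 and d = 315.
By repeated squaring, 873^315 ≡ 970 (mod 1261).
x_0 = 970.
x_1 = 970^2 mod 1261 = 194.

194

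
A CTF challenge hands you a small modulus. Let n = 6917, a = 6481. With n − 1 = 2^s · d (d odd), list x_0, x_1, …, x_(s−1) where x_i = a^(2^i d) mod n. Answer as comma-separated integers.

263, 6916

n − 1 = 6916 = 2^2 · 1729, so s = 2 and d = 1729.
x_0 = 6481^1729 mod 6917 = 263.
x_1 = 263^2 mod 6917 = 6916.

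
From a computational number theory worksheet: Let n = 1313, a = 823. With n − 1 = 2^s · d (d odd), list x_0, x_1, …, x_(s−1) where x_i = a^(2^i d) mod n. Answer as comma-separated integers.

n − 1 = 1312 = 2^5 · 41, so s = 5 and d = 41.
x_0 = 823^41 mod 1313 = 920.
x_1 = 920^2 mod 1313 = 828.
x_2 = 828^2 mod 1313 = 198.
x_3 = 198^2 mod 1313 = 1127.
x_4 = 1127^2 mod 1313 = 458.

920, 828, 198, 1127, 458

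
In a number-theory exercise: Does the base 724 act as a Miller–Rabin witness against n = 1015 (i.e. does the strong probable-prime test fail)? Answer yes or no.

n − 1 = 1014 = 2^1 · 507, so s = 1 and d = 507.
x_0 = 724^507 mod 1015 = 1014.
x_0 = 1014 ≡ −1, so 724 is not a witness.

no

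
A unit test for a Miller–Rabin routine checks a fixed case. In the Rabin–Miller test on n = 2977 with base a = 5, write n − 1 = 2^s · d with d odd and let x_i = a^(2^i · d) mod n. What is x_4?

n − 1 = 2976 = 2^5 · 93, so s = 5 and d = 93.
x_0 = 5^93 mod 2977 = 187.
x_1 = 187^2 mod 2977 = 2222.
x_2 = 2222^2 mod 2977 = 1418.
x_3 = 1418^2 mod 2977 = 1249.
x_4 = 1249^2 mod 2977 = 53.

53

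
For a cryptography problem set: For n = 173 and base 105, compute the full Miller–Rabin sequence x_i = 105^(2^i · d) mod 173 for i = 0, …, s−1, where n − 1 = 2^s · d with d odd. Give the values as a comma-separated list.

80, 172

n − 1 = 172 = 2^2 · 43, so s = 2 and d = 43.
x_0 = 105^43 mod 173 = 80.
x_1 = 80^2 mod 173 = 172.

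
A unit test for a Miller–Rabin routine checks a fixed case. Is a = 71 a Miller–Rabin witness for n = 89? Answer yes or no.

n − 1 = 88 = 2^3 · 11, so s = 3 and d = 11.
x_0 = 71^11 mod 89 = 55.
x_0 is neither 1 nor 88, so continue squaring.
x_1 = 55^2 mod 89 = 88.
x_1 ≡ −1, so 71 is not a witness.

no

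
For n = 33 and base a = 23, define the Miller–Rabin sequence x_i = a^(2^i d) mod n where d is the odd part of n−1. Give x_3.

n − 1 = 32 = 2^5 · 1, so s = 5 and d = 1.
x_0 = 23^1 mod 33 = 23.
x_1 = 23^2 mod 33 = 1.
x_2 = 1^2 mod 33 = 1.
x_3 = 1^2 mod 33 = 1.

1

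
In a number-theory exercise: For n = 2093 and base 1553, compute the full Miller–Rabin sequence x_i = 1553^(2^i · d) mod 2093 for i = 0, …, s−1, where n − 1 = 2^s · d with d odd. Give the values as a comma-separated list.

n − 1 = 2092 = 2^2 · 523, so s = 2 and d = 523.
x_0 = 1553^523 mod 2093 = 1021.
x_1 = 1021^2 mod 2093 = 127.

1021, 127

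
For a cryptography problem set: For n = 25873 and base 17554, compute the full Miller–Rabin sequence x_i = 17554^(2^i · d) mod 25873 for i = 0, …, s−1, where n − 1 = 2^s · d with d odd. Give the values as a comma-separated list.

8216, 25872, 1, 1

n − 1 = 25872 = 2^4 · 1617, so s = 4 and d = 1617.
x_0 = 17554^1617 mod 25873 = 8216.
x_1 = 8216^2 mod 25873 = 25872.
x_2 = 25872^2 mod 25873 = 1.
x_3 = 1^2 mod 25873 = 1.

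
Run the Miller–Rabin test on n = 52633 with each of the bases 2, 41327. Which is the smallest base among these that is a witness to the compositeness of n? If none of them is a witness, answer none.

n − 1 = 52632 = 2^3 · 6579, so s = 3 and d = 6579.
Base 2: x_0 = 2^6579 mod 52633 = 1. x_0 = 1, so 2 is not a witness.
Base 41327: x_0 = 41327^6579 mod 52633 = 52632. x_0 = 52632 ≡ −1, so 41327 is not a witness.
No listed base is a witness for 52633.

none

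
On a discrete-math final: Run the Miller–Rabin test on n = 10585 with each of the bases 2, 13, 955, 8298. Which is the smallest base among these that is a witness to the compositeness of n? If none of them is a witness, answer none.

n − 1 = 10584 = 2^3 · 1323, so s = 3 and d = 1323.
Base 2: x_0 = 2^1323 mod 10585 = 7958. x_0 is neither 1 nor 10584, so continue squaring. x_1 = 7958^2 mod 10585 = 10294. x_2 = 10294^2 mod 10585 = 1. x_2 = 1 but x_1 ≠ ±1, a nontrivial square root of 1 — 2 is a witness and 10585 is composite.
Base 13: x_0 = 13^1323 mod 10585 = 6872. x_0 is neither 1 nor 10584, so continue squaring. x_1 = 6872^2 mod 10585 = 4699. x_2 = 4699^2 mod 10585 = 291. Reached i = s−1 = 2 without hitting −1: 13 is a Miller–Rabin witness and 10585 is composite.
Base 955: x_0 = 955^1323 mod 10585 = 7035. x_0 is neither 1 nor 10584, so continue squaring. x_1 = 7035^2 mod 10585 = 6350. x_2 = 6350^2 mod 10585 = 4235. Reached i = s−1 = 2 without hitting −1: 955 is a Miller–Rabin witness and 10585 is composite.
Base 8298: x_0 = 8298^1323 mod 10585 = 1652. x_0 is neither 1 nor 10584, so continue squaring. x_1 = 1652^2 mod 10585 = 8759. x_2 = 8759^2 mod 10585 = 1. x_2 = 1 but x_1 ≠ ±1, a nontrivial square root of 1 — 8298 is a witness and 10585 is composite.
The smallest witness among the given bases is 2.

2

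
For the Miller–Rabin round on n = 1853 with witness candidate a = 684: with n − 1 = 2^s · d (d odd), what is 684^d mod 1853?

693

n − 1 = 1852 = 2^2 · 463, so s = 2 and d = 463.
By repeated squaring, 684^463 ≡ 693 (mod 1853).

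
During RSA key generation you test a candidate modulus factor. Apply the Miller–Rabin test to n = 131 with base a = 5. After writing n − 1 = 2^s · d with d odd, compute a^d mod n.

1

n − 1 = 130 = 2^1 · 65, so s = 1 and d = 65.
5^65 mod 131 = 1.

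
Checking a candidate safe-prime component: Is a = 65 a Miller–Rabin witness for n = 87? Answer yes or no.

yes

n − 1 = 86 = 2^1 · 43, so s = 1 and d = 43.
x_0 = 65^43 mod 87 = 65.
x_0 ∉ {1, 86} and s = 1, so 65 is a Miller–Rabin witness and 87 is composite.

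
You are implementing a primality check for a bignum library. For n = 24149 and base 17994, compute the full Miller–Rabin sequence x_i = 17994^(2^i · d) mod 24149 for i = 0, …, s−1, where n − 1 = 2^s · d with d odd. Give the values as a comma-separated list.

17937, 22991

n − 1 = 24148 = 2^2 · 6037, so s = 2 and d = 6037.
x_0 = 17994^6037 mod 24149 = 17937.
x_1 = 17937^2 mod 24149 = 22991.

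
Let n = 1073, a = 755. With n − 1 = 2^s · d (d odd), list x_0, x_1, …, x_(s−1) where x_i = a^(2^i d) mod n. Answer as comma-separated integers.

1016, 30, 900, 958

n − 1 = 1072 = 2^4 · 67, so s = 4 and d = 67.
x_0 = 755^67 mod 1073 = 1016.
x_1 = 1016^2 mod 1073 = 30.
x_2 = 30^2 mod 1073 = 900.
x_3 = 900^2 mod 1073 = 958.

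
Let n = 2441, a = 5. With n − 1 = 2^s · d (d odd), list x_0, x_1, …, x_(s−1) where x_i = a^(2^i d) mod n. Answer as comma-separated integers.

1, 1, 1

n − 1 = 2440 = 2^3 · 305, so s = 3 and d = 305.
x_0 = 5^305 mod 2441 = 1.
x_1 = 1^2 mod 2441 = 1.
x_2 = 1^2 mod 2441 = 1.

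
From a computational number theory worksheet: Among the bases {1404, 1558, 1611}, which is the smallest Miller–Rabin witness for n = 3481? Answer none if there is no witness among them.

n − 1 = 3480 = 2^3 · 435, so s = 3 and d = 435.
Base 1404: x_0 = 1404^435 mod 3481 = 3480. x_0 = 3480 ≡ −1, so 1404 is not a witness.
Base 1558: x_0 = 1558^435 mod 3481 = 3480. x_0 = 3480 ≡ −1, so 1558 is not a witness.
Base 1611: x_0 = 1611^435 mod 3481 = 3480. x_0 = 3480 ≡ −1, so 1611 is not a witness.
No listed base is a witness for 3481.

none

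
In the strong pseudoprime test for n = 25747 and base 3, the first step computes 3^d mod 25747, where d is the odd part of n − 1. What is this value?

25746

n − 1 = 25746 = 2^1 · 12873, so s = 1 and d = 12873.
3^12873 mod 25747 = 25746.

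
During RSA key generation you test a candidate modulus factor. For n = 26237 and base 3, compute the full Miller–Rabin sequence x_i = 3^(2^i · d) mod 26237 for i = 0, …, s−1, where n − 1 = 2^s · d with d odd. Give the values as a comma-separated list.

10378, 26236

n − 1 = 26236 = 2^2 · 6559, so s = 2 and d = 6559.
x_0 = 3^6559 mod 26237 = 10378.
x_1 = 10378^2 mod 26237 = 26236.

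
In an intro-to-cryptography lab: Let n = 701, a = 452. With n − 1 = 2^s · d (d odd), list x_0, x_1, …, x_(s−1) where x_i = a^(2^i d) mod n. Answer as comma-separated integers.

135, 700

n − 1 = 700 = 2^2 · 175, so s = 2 and d = 175.
x_0 = 452^175 mod 701 = 135.
x_1 = 135^2 mod 701 = 700.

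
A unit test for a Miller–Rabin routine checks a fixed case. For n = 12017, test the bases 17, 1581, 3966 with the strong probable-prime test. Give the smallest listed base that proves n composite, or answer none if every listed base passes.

17

n − 1 = 12016 = 2^4 · 751, so s = 4 and d = 751.
Base 17: x_0 = 17^751 mod 12017 = 2240. x_0 is neither 1 nor 12016, so continue squaring. x_1 = 2240^2 mod 12017 = 6511. x_2 = 6511^2 mod 12017 = 9162. x_3 = 9162^2 mod 12017 = 3499. Reached i = s−1 = 3 without hitting −1: 17 is a Miller–Rabin witness and 12017 is composite.
Base 1581: x_0 = 1581^751 mod 12017 = 9267. x_0 is neither 1 nor 12016, so continue squaring. x_1 = 9267^2 mod 12017 = 3807. x_2 = 3807^2 mod 12017 = 747. x_3 = 747^2 mod 12017 = 5227. Reached i = s−1 = 3 without hitting −1: 1581 is a Miller–Rabin witness and 12017 is composite.
Base 3966: x_0 = 3966^751 mod 12017 = 4820. x_0 is neither 1 nor 12016, so continue squaring. x_1 = 4820^2 mod 12017 = 3539. x_2 = 3539^2 mod 12017 = 2807. x_3 = 2807^2 mod 12017 = 8114. Reached i = s−1 = 3 without hitting −1: 3966 is a Miller–Rabin witness and 12017 is composite.
The smallest witness among the given bases is 17.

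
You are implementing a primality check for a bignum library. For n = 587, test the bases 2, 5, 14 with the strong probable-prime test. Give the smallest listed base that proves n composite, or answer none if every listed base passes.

n − 1 = 586 = 2^1 · 293, so s = 1 and d = 293.
Base 2: x_0 = 2^293 mod 587 = 586. x_0 = 586 ≡ −1, so 2 is not a witness.
Base 5: x_0 = 5^293 mod 587 = 586. x_0 = 586 ≡ −1, so 5 is not a witness.
Base 14: x_0 = 14^293 mod 587 = 586. x_0 = 586 ≡ −1, so 14 is not a witness.
No listed base is a witness for 587.

none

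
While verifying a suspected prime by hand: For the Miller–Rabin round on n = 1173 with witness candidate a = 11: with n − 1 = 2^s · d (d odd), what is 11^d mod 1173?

n − 1 = 1172 = 2^2 · 293, so s = 2 and d = 293.
11^293 mod 1173 = 605.

605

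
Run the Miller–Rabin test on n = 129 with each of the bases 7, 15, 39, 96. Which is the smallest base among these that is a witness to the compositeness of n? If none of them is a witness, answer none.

7

n − 1 = 128 = 2^7 · 1, so s = 7 and d = 1.
Base 7: x_0 = 7^1 mod 129 = 7. x_0 is neither 1 nor 128, so continue squaring. x_1 = 7^2 mod 129 = 49. x_2 = 49^2 mod 129 = 79. x_3 = 79^2 mod 129 = 49. x_4 = 49^2 mod 129 = 79. x_5 = 79^2 mod 129 = 49. x_6 = 49^2 mod 129 = 79. Reached i = s−1 = 6 without hitting −1: 7 is a Miller–Rabin witness and 129 is composite.
Base 15: x_0 = 15^1 mod 129 = 15. x_0 is neither 1 nor 128, so continue squaring. x_1 = 15^2 mod 129 = 96. x_2 = 96^2 mod 129 = 57. x_3 = 57^2 mod 129 = 24. x_4 = 24^2 mod 129 = 60. x_5 = 60^2 mod 129 = 117. x_6 = 117^2 mod 129 = 15. Reached i = s−1 = 6 without hitting −1: 15 is a Miller–Rabin witness and 129 is composite.
Base 39: x_0 = 39^1 mod 129 = 39. x_0 is neither 1 nor 128, so continue squaring. x_1 = 39^2 mod 129 = 102. x_2 = 102^2 mod 129 = 84. x_3 = 84^2 mod 129 = 90. x_4 = 90^2 mod 129 = 102. x_5 = 102^2 mod 129 = 84. x_6 = 84^2 mod 129 = 90. Reached i = s−1 = 6 without hitting −1: 39 is a Miller–Rabin witness and 129 is composite.
Base 96: x_0 = 96^1 mod 129 = 96. x_0 is neither 1 nor 128, so continue squaring. x_1 = 96^2 mod 129 = 57. x_2 = 57^2 mod 129 = 24. x_3 = 24^2 mod 129 = 60. x_4 = 60^2 mod 129 = 117. x_5 = 117^2 mod 129 = 15. x_6 = 15^2 mod 129 = 96. Reached i = s−1 = 6 without hitting −1: 96 is a Miller–Rabin witness and 129 is composite.
The smallest witness among the given bases is 7.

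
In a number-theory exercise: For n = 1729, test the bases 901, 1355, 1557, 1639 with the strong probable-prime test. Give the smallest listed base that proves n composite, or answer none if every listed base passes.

none

n − 1 = 1728 = 2^6 · 27, so s = 6 and d = 27.
Base 901: x_0 = 901^27 mod 1729 = 1728. x_0 = 1728 ≡ −1, so 901 is not a witness.
Base 1355: x_0 = 1355^27 mod 1729 = 1. x_0 = 1, so 1355 is not a witness.
Base 1557: x_0 = 1557^27 mod 1729 = 1728. x_0 = 1728 ≡ −1, so 1557 is not a witness.
Base 1639: x_0 = 1639^27 mod 1729 = 1. x_0 = 1, so 1639 is not a witness.
No listed base is a witness for 1729.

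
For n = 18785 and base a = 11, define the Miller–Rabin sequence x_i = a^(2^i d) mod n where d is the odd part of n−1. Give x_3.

n − 1 = 18784 = 2^5 · 587, so s = 5 and d = 587.
By repeated squaring, 11^587 ≡ 14241 (mod 18785).
x_0 = 14241.
x_1 = 14241^2 mod 18785 = 3221.
x_2 = 3221^2 mod 18785 = 5521.
x_3 = 5521^2 mod 18785 = 12171.

12171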